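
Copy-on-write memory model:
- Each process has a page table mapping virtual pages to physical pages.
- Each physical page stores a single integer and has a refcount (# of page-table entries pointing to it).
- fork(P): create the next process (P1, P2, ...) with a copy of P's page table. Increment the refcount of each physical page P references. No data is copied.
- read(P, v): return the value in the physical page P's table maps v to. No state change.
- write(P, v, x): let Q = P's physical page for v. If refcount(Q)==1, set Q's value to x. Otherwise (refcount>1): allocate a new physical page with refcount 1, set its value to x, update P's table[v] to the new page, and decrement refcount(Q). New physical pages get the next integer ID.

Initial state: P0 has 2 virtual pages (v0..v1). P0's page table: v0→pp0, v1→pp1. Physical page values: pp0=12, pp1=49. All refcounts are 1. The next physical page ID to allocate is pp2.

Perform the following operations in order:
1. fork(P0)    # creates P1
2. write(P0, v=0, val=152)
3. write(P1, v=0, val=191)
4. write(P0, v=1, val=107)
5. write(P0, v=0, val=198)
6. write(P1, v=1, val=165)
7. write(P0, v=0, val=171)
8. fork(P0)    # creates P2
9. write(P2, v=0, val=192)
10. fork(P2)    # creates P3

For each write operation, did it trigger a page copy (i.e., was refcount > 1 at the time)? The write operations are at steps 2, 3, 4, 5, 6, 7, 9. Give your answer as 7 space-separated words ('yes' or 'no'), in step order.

Op 1: fork(P0) -> P1. 2 ppages; refcounts: pp0:2 pp1:2
Op 2: write(P0, v0, 152). refcount(pp0)=2>1 -> COPY to pp2. 3 ppages; refcounts: pp0:1 pp1:2 pp2:1
Op 3: write(P1, v0, 191). refcount(pp0)=1 -> write in place. 3 ppages; refcounts: pp0:1 pp1:2 pp2:1
Op 4: write(P0, v1, 107). refcount(pp1)=2>1 -> COPY to pp3. 4 ppages; refcounts: pp0:1 pp1:1 pp2:1 pp3:1
Op 5: write(P0, v0, 198). refcount(pp2)=1 -> write in place. 4 ppages; refcounts: pp0:1 pp1:1 pp2:1 pp3:1
Op 6: write(P1, v1, 165). refcount(pp1)=1 -> write in place. 4 ppages; refcounts: pp0:1 pp1:1 pp2:1 pp3:1
Op 7: write(P0, v0, 171). refcount(pp2)=1 -> write in place. 4 ppages; refcounts: pp0:1 pp1:1 pp2:1 pp3:1
Op 8: fork(P0) -> P2. 4 ppages; refcounts: pp0:1 pp1:1 pp2:2 pp3:2
Op 9: write(P2, v0, 192). refcount(pp2)=2>1 -> COPY to pp4. 5 ppages; refcounts: pp0:1 pp1:1 pp2:1 pp3:2 pp4:1
Op 10: fork(P2) -> P3. 5 ppages; refcounts: pp0:1 pp1:1 pp2:1 pp3:3 pp4:2

yes no yes no no no yes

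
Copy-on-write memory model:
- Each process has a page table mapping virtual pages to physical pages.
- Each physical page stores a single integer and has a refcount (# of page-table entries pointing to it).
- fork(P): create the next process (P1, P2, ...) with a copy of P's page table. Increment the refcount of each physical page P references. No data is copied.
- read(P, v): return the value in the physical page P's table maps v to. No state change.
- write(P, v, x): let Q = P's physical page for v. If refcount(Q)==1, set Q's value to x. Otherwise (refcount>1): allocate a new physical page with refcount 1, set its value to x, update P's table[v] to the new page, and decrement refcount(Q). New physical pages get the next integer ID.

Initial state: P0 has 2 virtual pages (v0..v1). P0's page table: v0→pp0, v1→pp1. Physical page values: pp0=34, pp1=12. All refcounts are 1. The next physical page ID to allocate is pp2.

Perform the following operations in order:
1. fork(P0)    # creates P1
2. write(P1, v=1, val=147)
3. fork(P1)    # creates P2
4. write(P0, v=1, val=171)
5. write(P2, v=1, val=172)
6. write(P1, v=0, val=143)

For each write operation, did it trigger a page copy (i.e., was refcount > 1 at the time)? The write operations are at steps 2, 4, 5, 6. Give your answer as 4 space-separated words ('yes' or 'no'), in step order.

Op 1: fork(P0) -> P1. 2 ppages; refcounts: pp0:2 pp1:2
Op 2: write(P1, v1, 147). refcount(pp1)=2>1 -> COPY to pp2. 3 ppages; refcounts: pp0:2 pp1:1 pp2:1
Op 3: fork(P1) -> P2. 3 ppages; refcounts: pp0:3 pp1:1 pp2:2
Op 4: write(P0, v1, 171). refcount(pp1)=1 -> write in place. 3 ppages; refcounts: pp0:3 pp1:1 pp2:2
Op 5: write(P2, v1, 172). refcount(pp2)=2>1 -> COPY to pp3. 4 ppages; refcounts: pp0:3 pp1:1 pp2:1 pp3:1
Op 6: write(P1, v0, 143). refcount(pp0)=3>1 -> COPY to pp4. 5 ppages; refcounts: pp0:2 pp1:1 pp2:1 pp3:1 pp4:1

yes no yes yes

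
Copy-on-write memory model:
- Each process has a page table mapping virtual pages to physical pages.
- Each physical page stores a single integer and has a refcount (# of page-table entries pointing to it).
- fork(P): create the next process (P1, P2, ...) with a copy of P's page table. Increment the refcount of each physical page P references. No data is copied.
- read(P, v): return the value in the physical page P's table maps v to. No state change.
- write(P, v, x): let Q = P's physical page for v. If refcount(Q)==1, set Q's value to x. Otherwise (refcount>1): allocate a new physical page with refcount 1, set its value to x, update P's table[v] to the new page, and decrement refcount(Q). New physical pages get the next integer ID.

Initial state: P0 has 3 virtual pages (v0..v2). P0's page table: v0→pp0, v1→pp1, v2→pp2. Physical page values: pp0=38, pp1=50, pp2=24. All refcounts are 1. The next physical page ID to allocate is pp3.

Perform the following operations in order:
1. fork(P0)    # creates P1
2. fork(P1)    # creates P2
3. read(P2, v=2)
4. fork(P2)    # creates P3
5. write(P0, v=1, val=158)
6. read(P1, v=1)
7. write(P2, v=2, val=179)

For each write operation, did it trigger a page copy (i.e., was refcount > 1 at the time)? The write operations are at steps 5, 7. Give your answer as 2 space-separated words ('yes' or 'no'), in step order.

Op 1: fork(P0) -> P1. 3 ppages; refcounts: pp0:2 pp1:2 pp2:2
Op 2: fork(P1) -> P2. 3 ppages; refcounts: pp0:3 pp1:3 pp2:3
Op 3: read(P2, v2) -> 24. No state change.
Op 4: fork(P2) -> P3. 3 ppages; refcounts: pp0:4 pp1:4 pp2:4
Op 5: write(P0, v1, 158). refcount(pp1)=4>1 -> COPY to pp3. 4 ppages; refcounts: pp0:4 pp1:3 pp2:4 pp3:1
Op 6: read(P1, v1) -> 50. No state change.
Op 7: write(P2, v2, 179). refcount(pp2)=4>1 -> COPY to pp4. 5 ppages; refcounts: pp0:4 pp1:3 pp2:3 pp3:1 pp4:1

yes yes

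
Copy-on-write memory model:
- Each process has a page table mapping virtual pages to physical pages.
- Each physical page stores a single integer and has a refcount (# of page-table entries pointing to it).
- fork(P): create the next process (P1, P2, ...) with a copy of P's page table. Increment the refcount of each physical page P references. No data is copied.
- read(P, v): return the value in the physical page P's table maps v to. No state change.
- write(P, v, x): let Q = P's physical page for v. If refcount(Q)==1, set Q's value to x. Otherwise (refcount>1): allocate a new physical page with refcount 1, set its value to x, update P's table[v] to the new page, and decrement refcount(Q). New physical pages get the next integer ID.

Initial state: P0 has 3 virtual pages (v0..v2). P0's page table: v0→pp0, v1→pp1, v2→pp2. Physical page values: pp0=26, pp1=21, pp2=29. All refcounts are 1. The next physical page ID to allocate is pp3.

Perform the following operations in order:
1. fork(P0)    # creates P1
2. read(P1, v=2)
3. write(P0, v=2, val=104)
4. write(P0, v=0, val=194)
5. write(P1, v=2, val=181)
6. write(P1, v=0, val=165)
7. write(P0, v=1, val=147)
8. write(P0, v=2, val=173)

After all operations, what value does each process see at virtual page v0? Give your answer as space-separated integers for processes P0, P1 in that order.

Answer: 194 165

Derivation:
Op 1: fork(P0) -> P1. 3 ppages; refcounts: pp0:2 pp1:2 pp2:2
Op 2: read(P1, v2) -> 29. No state change.
Op 3: write(P0, v2, 104). refcount(pp2)=2>1 -> COPY to pp3. 4 ppages; refcounts: pp0:2 pp1:2 pp2:1 pp3:1
Op 4: write(P0, v0, 194). refcount(pp0)=2>1 -> COPY to pp4. 5 ppages; refcounts: pp0:1 pp1:2 pp2:1 pp3:1 pp4:1
Op 5: write(P1, v2, 181). refcount(pp2)=1 -> write in place. 5 ppages; refcounts: pp0:1 pp1:2 pp2:1 pp3:1 pp4:1
Op 6: write(P1, v0, 165). refcount(pp0)=1 -> write in place. 5 ppages; refcounts: pp0:1 pp1:2 pp2:1 pp3:1 pp4:1
Op 7: write(P0, v1, 147). refcount(pp1)=2>1 -> COPY to pp5. 6 ppages; refcounts: pp0:1 pp1:1 pp2:1 pp3:1 pp4:1 pp5:1
Op 8: write(P0, v2, 173). refcount(pp3)=1 -> write in place. 6 ppages; refcounts: pp0:1 pp1:1 pp2:1 pp3:1 pp4:1 pp5:1
P0: v0 -> pp4 = 194
P1: v0 -> pp0 = 165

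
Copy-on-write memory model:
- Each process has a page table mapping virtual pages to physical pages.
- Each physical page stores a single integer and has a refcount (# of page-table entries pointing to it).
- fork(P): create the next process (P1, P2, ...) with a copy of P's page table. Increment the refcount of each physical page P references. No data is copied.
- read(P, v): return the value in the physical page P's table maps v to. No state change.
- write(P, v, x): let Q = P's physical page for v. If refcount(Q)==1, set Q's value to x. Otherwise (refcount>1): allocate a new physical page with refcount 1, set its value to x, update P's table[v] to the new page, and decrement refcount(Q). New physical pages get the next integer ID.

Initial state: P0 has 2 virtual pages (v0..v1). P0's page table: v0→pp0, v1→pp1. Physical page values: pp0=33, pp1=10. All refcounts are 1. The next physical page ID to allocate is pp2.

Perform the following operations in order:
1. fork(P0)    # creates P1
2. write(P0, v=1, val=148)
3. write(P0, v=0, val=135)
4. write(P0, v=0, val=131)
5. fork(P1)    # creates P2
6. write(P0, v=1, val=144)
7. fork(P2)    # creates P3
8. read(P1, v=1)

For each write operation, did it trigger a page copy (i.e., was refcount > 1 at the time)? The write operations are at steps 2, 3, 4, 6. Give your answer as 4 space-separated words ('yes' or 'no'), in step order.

Op 1: fork(P0) -> P1. 2 ppages; refcounts: pp0:2 pp1:2
Op 2: write(P0, v1, 148). refcount(pp1)=2>1 -> COPY to pp2. 3 ppages; refcounts: pp0:2 pp1:1 pp2:1
Op 3: write(P0, v0, 135). refcount(pp0)=2>1 -> COPY to pp3. 4 ppages; refcounts: pp0:1 pp1:1 pp2:1 pp3:1
Op 4: write(P0, v0, 131). refcount(pp3)=1 -> write in place. 4 ppages; refcounts: pp0:1 pp1:1 pp2:1 pp3:1
Op 5: fork(P1) -> P2. 4 ppages; refcounts: pp0:2 pp1:2 pp2:1 pp3:1
Op 6: write(P0, v1, 144). refcount(pp2)=1 -> write in place. 4 ppages; refcounts: pp0:2 pp1:2 pp2:1 pp3:1
Op 7: fork(P2) -> P3. 4 ppages; refcounts: pp0:3 pp1:3 pp2:1 pp3:1
Op 8: read(P1, v1) -> 10. No state change.

yes yes no no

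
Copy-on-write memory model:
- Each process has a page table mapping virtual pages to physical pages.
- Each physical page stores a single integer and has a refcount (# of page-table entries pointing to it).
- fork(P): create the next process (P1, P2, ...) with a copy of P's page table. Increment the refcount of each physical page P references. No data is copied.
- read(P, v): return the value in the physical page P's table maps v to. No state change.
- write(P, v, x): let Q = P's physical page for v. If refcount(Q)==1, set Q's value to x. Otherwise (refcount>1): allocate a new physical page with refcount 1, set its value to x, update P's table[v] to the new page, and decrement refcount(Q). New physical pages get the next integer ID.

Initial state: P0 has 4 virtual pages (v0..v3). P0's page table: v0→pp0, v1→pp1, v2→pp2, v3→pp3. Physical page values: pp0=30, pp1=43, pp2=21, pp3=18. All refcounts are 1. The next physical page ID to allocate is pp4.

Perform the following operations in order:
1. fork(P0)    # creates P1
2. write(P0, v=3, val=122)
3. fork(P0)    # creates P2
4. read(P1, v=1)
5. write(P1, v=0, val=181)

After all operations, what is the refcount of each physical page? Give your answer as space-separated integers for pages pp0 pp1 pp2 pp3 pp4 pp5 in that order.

Op 1: fork(P0) -> P1. 4 ppages; refcounts: pp0:2 pp1:2 pp2:2 pp3:2
Op 2: write(P0, v3, 122). refcount(pp3)=2>1 -> COPY to pp4. 5 ppages; refcounts: pp0:2 pp1:2 pp2:2 pp3:1 pp4:1
Op 3: fork(P0) -> P2. 5 ppages; refcounts: pp0:3 pp1:3 pp2:3 pp3:1 pp4:2
Op 4: read(P1, v1) -> 43. No state change.
Op 5: write(P1, v0, 181). refcount(pp0)=3>1 -> COPY to pp5. 6 ppages; refcounts: pp0:2 pp1:3 pp2:3 pp3:1 pp4:2 pp5:1

Answer: 2 3 3 1 2 1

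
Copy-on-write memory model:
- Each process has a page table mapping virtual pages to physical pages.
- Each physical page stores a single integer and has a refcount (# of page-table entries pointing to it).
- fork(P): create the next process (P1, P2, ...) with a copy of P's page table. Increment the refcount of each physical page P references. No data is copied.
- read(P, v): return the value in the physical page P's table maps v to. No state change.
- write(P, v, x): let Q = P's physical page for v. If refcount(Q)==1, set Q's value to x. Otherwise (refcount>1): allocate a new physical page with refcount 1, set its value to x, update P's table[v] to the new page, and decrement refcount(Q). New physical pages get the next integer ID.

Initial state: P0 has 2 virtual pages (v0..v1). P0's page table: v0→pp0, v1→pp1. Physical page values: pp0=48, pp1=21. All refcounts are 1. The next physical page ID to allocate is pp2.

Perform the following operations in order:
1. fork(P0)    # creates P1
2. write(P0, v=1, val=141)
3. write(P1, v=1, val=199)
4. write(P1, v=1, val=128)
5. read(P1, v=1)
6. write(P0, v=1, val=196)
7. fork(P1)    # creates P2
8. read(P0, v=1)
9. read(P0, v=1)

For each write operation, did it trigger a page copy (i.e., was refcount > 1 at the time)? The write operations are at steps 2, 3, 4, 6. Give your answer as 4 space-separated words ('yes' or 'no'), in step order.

Op 1: fork(P0) -> P1. 2 ppages; refcounts: pp0:2 pp1:2
Op 2: write(P0, v1, 141). refcount(pp1)=2>1 -> COPY to pp2. 3 ppages; refcounts: pp0:2 pp1:1 pp2:1
Op 3: write(P1, v1, 199). refcount(pp1)=1 -> write in place. 3 ppages; refcounts: pp0:2 pp1:1 pp2:1
Op 4: write(P1, v1, 128). refcount(pp1)=1 -> write in place. 3 ppages; refcounts: pp0:2 pp1:1 pp2:1
Op 5: read(P1, v1) -> 128. No state change.
Op 6: write(P0, v1, 196). refcount(pp2)=1 -> write in place. 3 ppages; refcounts: pp0:2 pp1:1 pp2:1
Op 7: fork(P1) -> P2. 3 ppages; refcounts: pp0:3 pp1:2 pp2:1
Op 8: read(P0, v1) -> 196. No state change.
Op 9: read(P0, v1) -> 196. No state change.

yes no no no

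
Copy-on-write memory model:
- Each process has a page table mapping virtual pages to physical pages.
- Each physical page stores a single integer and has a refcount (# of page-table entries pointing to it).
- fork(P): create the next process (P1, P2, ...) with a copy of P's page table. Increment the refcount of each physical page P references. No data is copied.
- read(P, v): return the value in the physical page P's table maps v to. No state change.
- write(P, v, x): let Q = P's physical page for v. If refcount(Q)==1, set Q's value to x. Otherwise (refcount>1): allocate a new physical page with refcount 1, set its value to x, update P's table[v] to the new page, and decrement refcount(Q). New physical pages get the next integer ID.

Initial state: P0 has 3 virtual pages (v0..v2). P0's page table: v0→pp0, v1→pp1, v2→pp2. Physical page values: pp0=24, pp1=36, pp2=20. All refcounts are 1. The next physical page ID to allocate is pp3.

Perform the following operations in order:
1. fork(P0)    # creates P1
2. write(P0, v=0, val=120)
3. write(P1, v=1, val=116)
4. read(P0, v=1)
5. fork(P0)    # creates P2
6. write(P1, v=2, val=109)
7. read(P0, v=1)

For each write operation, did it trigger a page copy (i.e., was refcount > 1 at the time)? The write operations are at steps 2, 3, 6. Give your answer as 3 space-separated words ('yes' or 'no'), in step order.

Op 1: fork(P0) -> P1. 3 ppages; refcounts: pp0:2 pp1:2 pp2:2
Op 2: write(P0, v0, 120). refcount(pp0)=2>1 -> COPY to pp3. 4 ppages; refcounts: pp0:1 pp1:2 pp2:2 pp3:1
Op 3: write(P1, v1, 116). refcount(pp1)=2>1 -> COPY to pp4. 5 ppages; refcounts: pp0:1 pp1:1 pp2:2 pp3:1 pp4:1
Op 4: read(P0, v1) -> 36. No state change.
Op 5: fork(P0) -> P2. 5 ppages; refcounts: pp0:1 pp1:2 pp2:3 pp3:2 pp4:1
Op 6: write(P1, v2, 109). refcount(pp2)=3>1 -> COPY to pp5. 6 ppages; refcounts: pp0:1 pp1:2 pp2:2 pp3:2 pp4:1 pp5:1
Op 7: read(P0, v1) -> 36. No state change.

yes yes yes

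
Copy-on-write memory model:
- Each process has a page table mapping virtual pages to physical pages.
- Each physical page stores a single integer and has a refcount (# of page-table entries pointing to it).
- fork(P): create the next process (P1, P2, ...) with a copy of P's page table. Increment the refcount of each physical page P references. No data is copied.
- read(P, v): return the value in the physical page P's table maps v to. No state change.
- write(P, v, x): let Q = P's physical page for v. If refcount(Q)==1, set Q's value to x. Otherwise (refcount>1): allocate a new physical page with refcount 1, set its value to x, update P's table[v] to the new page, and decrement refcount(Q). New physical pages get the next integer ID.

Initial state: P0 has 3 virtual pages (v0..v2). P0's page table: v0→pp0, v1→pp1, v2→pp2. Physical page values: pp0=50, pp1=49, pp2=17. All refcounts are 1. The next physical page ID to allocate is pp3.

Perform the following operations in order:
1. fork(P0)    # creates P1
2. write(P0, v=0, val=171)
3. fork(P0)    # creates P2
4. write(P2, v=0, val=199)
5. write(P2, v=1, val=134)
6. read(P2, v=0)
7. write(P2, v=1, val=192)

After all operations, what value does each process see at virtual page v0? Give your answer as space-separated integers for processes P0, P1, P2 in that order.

Answer: 171 50 199

Derivation:
Op 1: fork(P0) -> P1. 3 ppages; refcounts: pp0:2 pp1:2 pp2:2
Op 2: write(P0, v0, 171). refcount(pp0)=2>1 -> COPY to pp3. 4 ppages; refcounts: pp0:1 pp1:2 pp2:2 pp3:1
Op 3: fork(P0) -> P2. 4 ppages; refcounts: pp0:1 pp1:3 pp2:3 pp3:2
Op 4: write(P2, v0, 199). refcount(pp3)=2>1 -> COPY to pp4. 5 ppages; refcounts: pp0:1 pp1:3 pp2:3 pp3:1 pp4:1
Op 5: write(P2, v1, 134). refcount(pp1)=3>1 -> COPY to pp5. 6 ppages; refcounts: pp0:1 pp1:2 pp2:3 pp3:1 pp4:1 pp5:1
Op 6: read(P2, v0) -> 199. No state change.
Op 7: write(P2, v1, 192). refcount(pp5)=1 -> write in place. 6 ppages; refcounts: pp0:1 pp1:2 pp2:3 pp3:1 pp4:1 pp5:1
P0: v0 -> pp3 = 171
P1: v0 -> pp0 = 50
P2: v0 -> pp4 = 199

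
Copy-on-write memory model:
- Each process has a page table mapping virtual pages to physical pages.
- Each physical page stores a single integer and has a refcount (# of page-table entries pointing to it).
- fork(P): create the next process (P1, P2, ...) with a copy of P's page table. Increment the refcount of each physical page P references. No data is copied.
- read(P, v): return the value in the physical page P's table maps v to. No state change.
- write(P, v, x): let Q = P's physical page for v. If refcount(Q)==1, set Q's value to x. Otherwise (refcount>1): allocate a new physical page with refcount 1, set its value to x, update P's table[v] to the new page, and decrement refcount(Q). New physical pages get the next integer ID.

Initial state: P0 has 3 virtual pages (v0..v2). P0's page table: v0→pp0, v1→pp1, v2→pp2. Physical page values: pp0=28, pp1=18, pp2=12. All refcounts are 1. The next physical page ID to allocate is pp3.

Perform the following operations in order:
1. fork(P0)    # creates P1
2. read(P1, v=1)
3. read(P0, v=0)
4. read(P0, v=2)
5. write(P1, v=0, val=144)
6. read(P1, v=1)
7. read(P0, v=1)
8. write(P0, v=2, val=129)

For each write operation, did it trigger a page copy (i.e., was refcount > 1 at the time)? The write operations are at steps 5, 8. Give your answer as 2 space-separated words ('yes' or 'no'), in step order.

Op 1: fork(P0) -> P1. 3 ppages; refcounts: pp0:2 pp1:2 pp2:2
Op 2: read(P1, v1) -> 18. No state change.
Op 3: read(P0, v0) -> 28. No state change.
Op 4: read(P0, v2) -> 12. No state change.
Op 5: write(P1, v0, 144). refcount(pp0)=2>1 -> COPY to pp3. 4 ppages; refcounts: pp0:1 pp1:2 pp2:2 pp3:1
Op 6: read(P1, v1) -> 18. No state change.
Op 7: read(P0, v1) -> 18. No state change.
Op 8: write(P0, v2, 129). refcount(pp2)=2>1 -> COPY to pp4. 5 ppages; refcounts: pp0:1 pp1:2 pp2:1 pp3:1 pp4:1

yes yes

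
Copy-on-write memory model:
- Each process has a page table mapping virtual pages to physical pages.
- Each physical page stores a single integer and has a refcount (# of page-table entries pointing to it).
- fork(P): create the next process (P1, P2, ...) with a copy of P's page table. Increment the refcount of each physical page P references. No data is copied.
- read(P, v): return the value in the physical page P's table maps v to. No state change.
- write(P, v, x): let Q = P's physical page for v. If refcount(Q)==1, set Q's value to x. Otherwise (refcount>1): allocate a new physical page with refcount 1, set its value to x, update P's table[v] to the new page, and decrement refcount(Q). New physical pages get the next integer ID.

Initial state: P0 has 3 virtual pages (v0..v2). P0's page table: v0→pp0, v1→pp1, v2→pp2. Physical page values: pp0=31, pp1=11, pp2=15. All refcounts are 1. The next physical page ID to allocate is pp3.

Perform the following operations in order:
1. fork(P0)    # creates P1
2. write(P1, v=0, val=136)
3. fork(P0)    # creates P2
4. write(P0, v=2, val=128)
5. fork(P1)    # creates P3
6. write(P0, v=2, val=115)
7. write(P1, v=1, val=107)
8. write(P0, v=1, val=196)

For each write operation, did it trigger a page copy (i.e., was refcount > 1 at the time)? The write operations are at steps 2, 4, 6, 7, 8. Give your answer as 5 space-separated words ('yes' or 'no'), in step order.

Op 1: fork(P0) -> P1. 3 ppages; refcounts: pp0:2 pp1:2 pp2:2
Op 2: write(P1, v0, 136). refcount(pp0)=2>1 -> COPY to pp3. 4 ppages; refcounts: pp0:1 pp1:2 pp2:2 pp3:1
Op 3: fork(P0) -> P2. 4 ppages; refcounts: pp0:2 pp1:3 pp2:3 pp3:1
Op 4: write(P0, v2, 128). refcount(pp2)=3>1 -> COPY to pp4. 5 ppages; refcounts: pp0:2 pp1:3 pp2:2 pp3:1 pp4:1
Op 5: fork(P1) -> P3. 5 ppages; refcounts: pp0:2 pp1:4 pp2:3 pp3:2 pp4:1
Op 6: write(P0, v2, 115). refcount(pp4)=1 -> write in place. 5 ppages; refcounts: pp0:2 pp1:4 pp2:3 pp3:2 pp4:1
Op 7: write(P1, v1, 107). refcount(pp1)=4>1 -> COPY to pp5. 6 ppages; refcounts: pp0:2 pp1:3 pp2:3 pp3:2 pp4:1 pp5:1
Op 8: write(P0, v1, 196). refcount(pp1)=3>1 -> COPY to pp6. 7 ppages; refcounts: pp0:2 pp1:2 pp2:3 pp3:2 pp4:1 pp5:1 pp6:1

yes yes no yes yes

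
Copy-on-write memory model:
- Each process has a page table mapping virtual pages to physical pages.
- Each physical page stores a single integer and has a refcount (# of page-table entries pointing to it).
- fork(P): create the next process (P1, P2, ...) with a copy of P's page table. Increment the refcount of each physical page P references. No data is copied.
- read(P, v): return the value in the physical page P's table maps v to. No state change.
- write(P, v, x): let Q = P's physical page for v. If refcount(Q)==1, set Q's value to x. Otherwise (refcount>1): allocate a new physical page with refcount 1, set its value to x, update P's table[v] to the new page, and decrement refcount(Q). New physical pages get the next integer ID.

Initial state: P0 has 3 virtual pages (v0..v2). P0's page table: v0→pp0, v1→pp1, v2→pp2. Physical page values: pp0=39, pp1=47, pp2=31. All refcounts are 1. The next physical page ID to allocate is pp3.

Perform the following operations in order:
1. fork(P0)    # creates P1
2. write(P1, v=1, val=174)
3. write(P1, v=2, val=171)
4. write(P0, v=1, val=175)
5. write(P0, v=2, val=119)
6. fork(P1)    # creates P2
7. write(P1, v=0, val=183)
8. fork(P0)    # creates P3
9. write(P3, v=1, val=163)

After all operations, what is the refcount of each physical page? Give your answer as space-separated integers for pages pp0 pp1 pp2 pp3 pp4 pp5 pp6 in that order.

Op 1: fork(P0) -> P1. 3 ppages; refcounts: pp0:2 pp1:2 pp2:2
Op 2: write(P1, v1, 174). refcount(pp1)=2>1 -> COPY to pp3. 4 ppages; refcounts: pp0:2 pp1:1 pp2:2 pp3:1
Op 3: write(P1, v2, 171). refcount(pp2)=2>1 -> COPY to pp4. 5 ppages; refcounts: pp0:2 pp1:1 pp2:1 pp3:1 pp4:1
Op 4: write(P0, v1, 175). refcount(pp1)=1 -> write in place. 5 ppages; refcounts: pp0:2 pp1:1 pp2:1 pp3:1 pp4:1
Op 5: write(P0, v2, 119). refcount(pp2)=1 -> write in place. 5 ppages; refcounts: pp0:2 pp1:1 pp2:1 pp3:1 pp4:1
Op 6: fork(P1) -> P2. 5 ppages; refcounts: pp0:3 pp1:1 pp2:1 pp3:2 pp4:2
Op 7: write(P1, v0, 183). refcount(pp0)=3>1 -> COPY to pp5. 6 ppages; refcounts: pp0:2 pp1:1 pp2:1 pp3:2 pp4:2 pp5:1
Op 8: fork(P0) -> P3. 6 ppages; refcounts: pp0:3 pp1:2 pp2:2 pp3:2 pp4:2 pp5:1
Op 9: write(P3, v1, 163). refcount(pp1)=2>1 -> COPY to pp6. 7 ppages; refcounts: pp0:3 pp1:1 pp2:2 pp3:2 pp4:2 pp5:1 pp6:1

Answer: 3 1 2 2 2 1 1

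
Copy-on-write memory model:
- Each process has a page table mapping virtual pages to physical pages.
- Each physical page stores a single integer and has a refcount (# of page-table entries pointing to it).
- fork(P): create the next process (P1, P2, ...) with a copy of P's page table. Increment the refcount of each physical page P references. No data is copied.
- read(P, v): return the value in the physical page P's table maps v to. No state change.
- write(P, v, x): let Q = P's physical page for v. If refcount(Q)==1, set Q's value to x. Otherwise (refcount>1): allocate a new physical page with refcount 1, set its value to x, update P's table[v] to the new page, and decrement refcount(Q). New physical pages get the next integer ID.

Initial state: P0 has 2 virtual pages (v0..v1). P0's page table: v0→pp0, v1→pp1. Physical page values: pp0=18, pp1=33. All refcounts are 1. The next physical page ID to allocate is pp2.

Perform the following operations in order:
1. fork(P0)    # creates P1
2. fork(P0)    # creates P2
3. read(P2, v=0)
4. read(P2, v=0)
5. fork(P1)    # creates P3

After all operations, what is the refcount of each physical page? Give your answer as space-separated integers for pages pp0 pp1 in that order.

Answer: 4 4

Derivation:
Op 1: fork(P0) -> P1. 2 ppages; refcounts: pp0:2 pp1:2
Op 2: fork(P0) -> P2. 2 ppages; refcounts: pp0:3 pp1:3
Op 3: read(P2, v0) -> 18. No state change.
Op 4: read(P2, v0) -> 18. No state change.
Op 5: fork(P1) -> P3. 2 ppages; refcounts: pp0:4 pp1:4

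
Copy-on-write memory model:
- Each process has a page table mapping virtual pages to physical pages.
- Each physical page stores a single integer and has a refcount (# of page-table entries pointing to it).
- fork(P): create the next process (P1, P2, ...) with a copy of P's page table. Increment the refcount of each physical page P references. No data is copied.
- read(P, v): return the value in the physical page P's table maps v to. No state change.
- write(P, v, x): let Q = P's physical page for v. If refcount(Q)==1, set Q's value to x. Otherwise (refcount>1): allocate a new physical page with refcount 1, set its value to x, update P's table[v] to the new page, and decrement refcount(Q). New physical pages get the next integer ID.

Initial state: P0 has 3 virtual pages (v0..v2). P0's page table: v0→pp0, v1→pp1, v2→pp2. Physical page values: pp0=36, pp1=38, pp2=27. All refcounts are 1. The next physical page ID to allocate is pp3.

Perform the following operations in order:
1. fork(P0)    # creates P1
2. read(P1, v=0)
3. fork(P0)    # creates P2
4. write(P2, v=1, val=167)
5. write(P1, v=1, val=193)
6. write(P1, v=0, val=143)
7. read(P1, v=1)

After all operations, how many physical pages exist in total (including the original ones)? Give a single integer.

Op 1: fork(P0) -> P1. 3 ppages; refcounts: pp0:2 pp1:2 pp2:2
Op 2: read(P1, v0) -> 36. No state change.
Op 3: fork(P0) -> P2. 3 ppages; refcounts: pp0:3 pp1:3 pp2:3
Op 4: write(P2, v1, 167). refcount(pp1)=3>1 -> COPY to pp3. 4 ppages; refcounts: pp0:3 pp1:2 pp2:3 pp3:1
Op 5: write(P1, v1, 193). refcount(pp1)=2>1 -> COPY to pp4. 5 ppages; refcounts: pp0:3 pp1:1 pp2:3 pp3:1 pp4:1
Op 6: write(P1, v0, 143). refcount(pp0)=3>1 -> COPY to pp5. 6 ppages; refcounts: pp0:2 pp1:1 pp2:3 pp3:1 pp4:1 pp5:1
Op 7: read(P1, v1) -> 193. No state change.

Answer: 6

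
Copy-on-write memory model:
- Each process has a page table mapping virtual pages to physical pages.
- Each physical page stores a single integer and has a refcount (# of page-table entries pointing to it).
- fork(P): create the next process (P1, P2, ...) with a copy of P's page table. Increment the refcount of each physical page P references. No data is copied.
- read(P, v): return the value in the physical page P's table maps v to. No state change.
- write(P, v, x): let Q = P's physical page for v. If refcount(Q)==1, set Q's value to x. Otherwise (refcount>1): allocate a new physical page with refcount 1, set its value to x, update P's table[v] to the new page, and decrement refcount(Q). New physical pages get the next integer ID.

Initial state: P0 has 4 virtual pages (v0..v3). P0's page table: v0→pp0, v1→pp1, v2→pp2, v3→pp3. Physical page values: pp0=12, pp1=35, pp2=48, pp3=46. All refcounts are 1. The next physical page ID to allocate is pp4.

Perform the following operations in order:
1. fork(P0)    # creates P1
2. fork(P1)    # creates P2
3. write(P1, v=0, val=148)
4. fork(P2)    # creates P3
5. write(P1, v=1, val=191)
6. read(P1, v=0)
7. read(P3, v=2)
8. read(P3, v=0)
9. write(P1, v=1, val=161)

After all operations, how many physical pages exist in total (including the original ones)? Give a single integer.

Answer: 6

Derivation:
Op 1: fork(P0) -> P1. 4 ppages; refcounts: pp0:2 pp1:2 pp2:2 pp3:2
Op 2: fork(P1) -> P2. 4 ppages; refcounts: pp0:3 pp1:3 pp2:3 pp3:3
Op 3: write(P1, v0, 148). refcount(pp0)=3>1 -> COPY to pp4. 5 ppages; refcounts: pp0:2 pp1:3 pp2:3 pp3:3 pp4:1
Op 4: fork(P2) -> P3. 5 ppages; refcounts: pp0:3 pp1:4 pp2:4 pp3:4 pp4:1
Op 5: write(P1, v1, 191). refcount(pp1)=4>1 -> COPY to pp5. 6 ppages; refcounts: pp0:3 pp1:3 pp2:4 pp3:4 pp4:1 pp5:1
Op 6: read(P1, v0) -> 148. No state change.
Op 7: read(P3, v2) -> 48. No state change.
Op 8: read(P3, v0) -> 12. No state change.
Op 9: write(P1, v1, 161). refcount(pp5)=1 -> write in place. 6 ppages; refcounts: pp0:3 pp1:3 pp2:4 pp3:4 pp4:1 pp5:1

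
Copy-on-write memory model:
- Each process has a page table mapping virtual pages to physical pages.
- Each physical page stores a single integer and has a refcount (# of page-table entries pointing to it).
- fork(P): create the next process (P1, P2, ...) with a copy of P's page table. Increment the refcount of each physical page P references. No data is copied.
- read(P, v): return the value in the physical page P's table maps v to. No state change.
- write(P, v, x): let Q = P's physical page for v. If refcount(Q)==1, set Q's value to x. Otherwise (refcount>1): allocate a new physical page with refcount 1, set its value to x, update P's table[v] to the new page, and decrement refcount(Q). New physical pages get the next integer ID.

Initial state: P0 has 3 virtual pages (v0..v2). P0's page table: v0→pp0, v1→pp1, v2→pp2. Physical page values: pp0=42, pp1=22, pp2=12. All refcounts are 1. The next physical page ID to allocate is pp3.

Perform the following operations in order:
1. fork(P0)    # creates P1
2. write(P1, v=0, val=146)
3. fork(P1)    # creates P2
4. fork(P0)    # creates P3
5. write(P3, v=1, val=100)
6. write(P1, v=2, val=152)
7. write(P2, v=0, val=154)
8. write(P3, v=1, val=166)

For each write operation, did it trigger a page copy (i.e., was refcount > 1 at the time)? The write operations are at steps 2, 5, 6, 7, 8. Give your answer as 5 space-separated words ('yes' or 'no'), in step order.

Op 1: fork(P0) -> P1. 3 ppages; refcounts: pp0:2 pp1:2 pp2:2
Op 2: write(P1, v0, 146). refcount(pp0)=2>1 -> COPY to pp3. 4 ppages; refcounts: pp0:1 pp1:2 pp2:2 pp3:1
Op 3: fork(P1) -> P2. 4 ppages; refcounts: pp0:1 pp1:3 pp2:3 pp3:2
Op 4: fork(P0) -> P3. 4 ppages; refcounts: pp0:2 pp1:4 pp2:4 pp3:2
Op 5: write(P3, v1, 100). refcount(pp1)=4>1 -> COPY to pp4. 5 ppages; refcounts: pp0:2 pp1:3 pp2:4 pp3:2 pp4:1
Op 6: write(P1, v2, 152). refcount(pp2)=4>1 -> COPY to pp5. 6 ppages; refcounts: pp0:2 pp1:3 pp2:3 pp3:2 pp4:1 pp5:1
Op 7: write(P2, v0, 154). refcount(pp3)=2>1 -> COPY to pp6. 7 ppages; refcounts: pp0:2 pp1:3 pp2:3 pp3:1 pp4:1 pp5:1 pp6:1
Op 8: write(P3, v1, 166). refcount(pp4)=1 -> write in place. 7 ppages; refcounts: pp0:2 pp1:3 pp2:3 pp3:1 pp4:1 pp5:1 pp6:1

yes yes yes yes no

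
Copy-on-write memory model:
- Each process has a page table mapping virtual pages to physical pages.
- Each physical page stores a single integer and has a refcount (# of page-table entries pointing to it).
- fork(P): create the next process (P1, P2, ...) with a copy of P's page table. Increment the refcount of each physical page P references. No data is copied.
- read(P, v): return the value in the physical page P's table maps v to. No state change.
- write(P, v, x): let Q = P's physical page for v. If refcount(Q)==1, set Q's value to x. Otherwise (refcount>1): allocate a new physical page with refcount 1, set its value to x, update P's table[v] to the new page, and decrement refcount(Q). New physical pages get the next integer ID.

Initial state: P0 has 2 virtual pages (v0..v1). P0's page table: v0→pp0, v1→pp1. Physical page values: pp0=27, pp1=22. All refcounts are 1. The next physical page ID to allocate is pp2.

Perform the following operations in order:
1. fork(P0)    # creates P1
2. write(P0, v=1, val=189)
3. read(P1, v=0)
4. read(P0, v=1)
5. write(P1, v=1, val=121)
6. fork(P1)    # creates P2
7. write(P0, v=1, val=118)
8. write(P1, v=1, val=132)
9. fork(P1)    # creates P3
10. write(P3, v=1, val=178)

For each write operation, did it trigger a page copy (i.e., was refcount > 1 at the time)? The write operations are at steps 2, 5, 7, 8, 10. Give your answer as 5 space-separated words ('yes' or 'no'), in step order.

Op 1: fork(P0) -> P1. 2 ppages; refcounts: pp0:2 pp1:2
Op 2: write(P0, v1, 189). refcount(pp1)=2>1 -> COPY to pp2. 3 ppages; refcounts: pp0:2 pp1:1 pp2:1
Op 3: read(P1, v0) -> 27. No state change.
Op 4: read(P0, v1) -> 189. No state change.
Op 5: write(P1, v1, 121). refcount(pp1)=1 -> write in place. 3 ppages; refcounts: pp0:2 pp1:1 pp2:1
Op 6: fork(P1) -> P2. 3 ppages; refcounts: pp0:3 pp1:2 pp2:1
Op 7: write(P0, v1, 118). refcount(pp2)=1 -> write in place. 3 ppages; refcounts: pp0:3 pp1:2 pp2:1
Op 8: write(P1, v1, 132). refcount(pp1)=2>1 -> COPY to pp3. 4 ppages; refcounts: pp0:3 pp1:1 pp2:1 pp3:1
Op 9: fork(P1) -> P3. 4 ppages; refcounts: pp0:4 pp1:1 pp2:1 pp3:2
Op 10: write(P3, v1, 178). refcount(pp3)=2>1 -> COPY to pp4. 5 ppages; refcounts: pp0:4 pp1:1 pp2:1 pp3:1 pp4:1

yes no no yes yes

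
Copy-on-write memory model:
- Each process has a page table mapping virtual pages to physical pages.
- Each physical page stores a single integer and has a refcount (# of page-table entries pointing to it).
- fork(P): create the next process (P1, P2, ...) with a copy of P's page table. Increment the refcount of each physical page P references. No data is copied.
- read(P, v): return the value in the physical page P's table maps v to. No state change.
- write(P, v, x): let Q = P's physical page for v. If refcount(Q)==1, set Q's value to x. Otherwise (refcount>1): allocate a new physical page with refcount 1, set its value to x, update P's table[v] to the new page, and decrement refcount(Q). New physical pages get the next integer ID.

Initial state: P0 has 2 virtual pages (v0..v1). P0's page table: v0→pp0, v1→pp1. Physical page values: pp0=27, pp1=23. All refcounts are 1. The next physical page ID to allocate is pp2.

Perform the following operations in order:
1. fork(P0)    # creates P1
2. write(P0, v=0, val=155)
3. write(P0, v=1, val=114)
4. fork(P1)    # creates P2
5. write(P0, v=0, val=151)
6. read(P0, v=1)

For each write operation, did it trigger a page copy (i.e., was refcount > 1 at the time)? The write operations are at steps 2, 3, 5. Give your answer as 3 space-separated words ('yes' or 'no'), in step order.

Op 1: fork(P0) -> P1. 2 ppages; refcounts: pp0:2 pp1:2
Op 2: write(P0, v0, 155). refcount(pp0)=2>1 -> COPY to pp2. 3 ppages; refcounts: pp0:1 pp1:2 pp2:1
Op 3: write(P0, v1, 114). refcount(pp1)=2>1 -> COPY to pp3. 4 ppages; refcounts: pp0:1 pp1:1 pp2:1 pp3:1
Op 4: fork(P1) -> P2. 4 ppages; refcounts: pp0:2 pp1:2 pp2:1 pp3:1
Op 5: write(P0, v0, 151). refcount(pp2)=1 -> write in place. 4 ppages; refcounts: pp0:2 pp1:2 pp2:1 pp3:1
Op 6: read(P0, v1) -> 114. No state change.

yes yes no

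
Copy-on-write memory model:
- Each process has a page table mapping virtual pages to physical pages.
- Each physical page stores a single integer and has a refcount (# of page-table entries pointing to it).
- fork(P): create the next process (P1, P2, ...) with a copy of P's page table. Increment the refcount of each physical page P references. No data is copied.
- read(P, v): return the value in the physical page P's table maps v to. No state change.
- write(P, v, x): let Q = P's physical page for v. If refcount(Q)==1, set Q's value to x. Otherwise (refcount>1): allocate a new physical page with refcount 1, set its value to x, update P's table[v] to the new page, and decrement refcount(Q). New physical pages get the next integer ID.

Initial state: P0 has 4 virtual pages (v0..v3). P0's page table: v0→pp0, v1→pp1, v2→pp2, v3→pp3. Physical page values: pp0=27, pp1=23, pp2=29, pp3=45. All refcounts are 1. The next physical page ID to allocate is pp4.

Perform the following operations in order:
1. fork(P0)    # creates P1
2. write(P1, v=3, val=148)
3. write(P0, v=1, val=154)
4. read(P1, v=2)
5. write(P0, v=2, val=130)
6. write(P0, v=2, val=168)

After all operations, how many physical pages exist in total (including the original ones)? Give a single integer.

Op 1: fork(P0) -> P1. 4 ppages; refcounts: pp0:2 pp1:2 pp2:2 pp3:2
Op 2: write(P1, v3, 148). refcount(pp3)=2>1 -> COPY to pp4. 5 ppages; refcounts: pp0:2 pp1:2 pp2:2 pp3:1 pp4:1
Op 3: write(P0, v1, 154). refcount(pp1)=2>1 -> COPY to pp5. 6 ppages; refcounts: pp0:2 pp1:1 pp2:2 pp3:1 pp4:1 pp5:1
Op 4: read(P1, v2) -> 29. No state change.
Op 5: write(P0, v2, 130). refcount(pp2)=2>1 -> COPY to pp6. 7 ppages; refcounts: pp0:2 pp1:1 pp2:1 pp3:1 pp4:1 pp5:1 pp6:1
Op 6: write(P0, v2, 168). refcount(pp6)=1 -> write in place. 7 ppages; refcounts: pp0:2 pp1:1 pp2:1 pp3:1 pp4:1 pp5:1 pp6:1

Answer: 7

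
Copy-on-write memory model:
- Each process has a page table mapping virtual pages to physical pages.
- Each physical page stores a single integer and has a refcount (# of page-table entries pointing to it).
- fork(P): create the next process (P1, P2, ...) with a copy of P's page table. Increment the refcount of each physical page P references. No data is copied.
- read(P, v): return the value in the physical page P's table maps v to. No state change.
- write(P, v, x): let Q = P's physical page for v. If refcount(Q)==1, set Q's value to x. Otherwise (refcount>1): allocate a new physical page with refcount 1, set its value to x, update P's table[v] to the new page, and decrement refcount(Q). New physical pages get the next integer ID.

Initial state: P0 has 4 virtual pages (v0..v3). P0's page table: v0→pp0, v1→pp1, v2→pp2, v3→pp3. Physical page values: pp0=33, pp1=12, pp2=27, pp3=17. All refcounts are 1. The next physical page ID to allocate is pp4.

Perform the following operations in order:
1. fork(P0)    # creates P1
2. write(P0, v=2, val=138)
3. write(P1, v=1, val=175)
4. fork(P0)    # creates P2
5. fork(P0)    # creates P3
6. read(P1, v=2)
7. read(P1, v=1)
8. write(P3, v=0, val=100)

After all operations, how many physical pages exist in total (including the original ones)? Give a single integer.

Op 1: fork(P0) -> P1. 4 ppages; refcounts: pp0:2 pp1:2 pp2:2 pp3:2
Op 2: write(P0, v2, 138). refcount(pp2)=2>1 -> COPY to pp4. 5 ppages; refcounts: pp0:2 pp1:2 pp2:1 pp3:2 pp4:1
Op 3: write(P1, v1, 175). refcount(pp1)=2>1 -> COPY to pp5. 6 ppages; refcounts: pp0:2 pp1:1 pp2:1 pp3:2 pp4:1 pp5:1
Op 4: fork(P0) -> P2. 6 ppages; refcounts: pp0:3 pp1:2 pp2:1 pp3:3 pp4:2 pp5:1
Op 5: fork(P0) -> P3. 6 ppages; refcounts: pp0:4 pp1:3 pp2:1 pp3:4 pp4:3 pp5:1
Op 6: read(P1, v2) -> 27. No state change.
Op 7: read(P1, v1) -> 175. No state change.
Op 8: write(P3, v0, 100). refcount(pp0)=4>1 -> COPY to pp6. 7 ppages; refcounts: pp0:3 pp1:3 pp2:1 pp3:4 pp4:3 pp5:1 pp6:1

Answer: 7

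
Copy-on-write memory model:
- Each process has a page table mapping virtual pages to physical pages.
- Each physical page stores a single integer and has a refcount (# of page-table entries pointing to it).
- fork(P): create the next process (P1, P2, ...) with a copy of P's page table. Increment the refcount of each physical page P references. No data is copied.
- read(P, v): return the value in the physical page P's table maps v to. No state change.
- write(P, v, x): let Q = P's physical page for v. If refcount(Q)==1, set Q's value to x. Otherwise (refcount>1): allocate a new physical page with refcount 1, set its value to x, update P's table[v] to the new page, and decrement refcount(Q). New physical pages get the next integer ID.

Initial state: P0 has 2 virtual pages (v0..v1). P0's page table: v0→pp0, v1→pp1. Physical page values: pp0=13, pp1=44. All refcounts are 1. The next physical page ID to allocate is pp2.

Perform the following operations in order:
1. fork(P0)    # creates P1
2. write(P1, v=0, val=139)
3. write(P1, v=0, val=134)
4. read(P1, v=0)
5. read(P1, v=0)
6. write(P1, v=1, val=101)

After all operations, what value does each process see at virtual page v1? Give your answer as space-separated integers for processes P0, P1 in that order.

Answer: 44 101

Derivation:
Op 1: fork(P0) -> P1. 2 ppages; refcounts: pp0:2 pp1:2
Op 2: write(P1, v0, 139). refcount(pp0)=2>1 -> COPY to pp2. 3 ppages; refcounts: pp0:1 pp1:2 pp2:1
Op 3: write(P1, v0, 134). refcount(pp2)=1 -> write in place. 3 ppages; refcounts: pp0:1 pp1:2 pp2:1
Op 4: read(P1, v0) -> 134. No state change.
Op 5: read(P1, v0) -> 134. No state change.
Op 6: write(P1, v1, 101). refcount(pp1)=2>1 -> COPY to pp3. 4 ppages; refcounts: pp0:1 pp1:1 pp2:1 pp3:1
P0: v1 -> pp1 = 44
P1: v1 -> pp3 = 101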